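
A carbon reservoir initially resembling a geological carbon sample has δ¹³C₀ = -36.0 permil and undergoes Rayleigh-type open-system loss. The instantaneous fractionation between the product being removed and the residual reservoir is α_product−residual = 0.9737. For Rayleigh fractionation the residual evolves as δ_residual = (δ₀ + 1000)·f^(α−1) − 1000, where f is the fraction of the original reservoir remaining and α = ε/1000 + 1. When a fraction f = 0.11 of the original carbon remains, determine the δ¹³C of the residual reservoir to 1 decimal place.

21.6 permil

Rayleigh residual: δ_res = (δ₀ + 1000)·f^(α−1) − 1000
α − 1 = -0.02630
f^(α−1) = 0.11^(-0.02630) = 1.059769
δ_res = (-36.0 + 1000) × 1.059769 − 1000 = 1021.618 − 1000 = 21.62 permil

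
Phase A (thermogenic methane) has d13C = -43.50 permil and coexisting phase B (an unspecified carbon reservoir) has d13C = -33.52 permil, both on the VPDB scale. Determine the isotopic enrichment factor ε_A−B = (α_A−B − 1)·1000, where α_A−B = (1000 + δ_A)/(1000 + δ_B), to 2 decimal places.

α_A−B = (1000 + -43.50) / (1000 + -33.52) = 956.50 / 966.48 = 0.989674
ε_A−B = (0.989674 − 1) × 1000 = -10.326 permil
(The approximation ε ≈ δ_A − δ_B would give -9.98 permil.)

-10.33 permil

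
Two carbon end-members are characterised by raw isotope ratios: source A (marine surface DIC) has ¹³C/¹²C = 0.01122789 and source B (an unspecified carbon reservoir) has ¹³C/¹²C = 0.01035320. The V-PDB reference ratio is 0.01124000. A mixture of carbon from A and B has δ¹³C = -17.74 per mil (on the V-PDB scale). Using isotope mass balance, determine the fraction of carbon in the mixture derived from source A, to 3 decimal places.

0.786

δ_A = (0.01122789/0.01124000 − 1)×1000 = (0.998923 − 1)×1000 = -1.077 per mil
δ_B = (0.01035320/0.01124000 − 1)×1000 = (0.921103 − 1)×1000 = -78.897 per mil
f_A = (δ_mix − δ_B)/(δ_A − δ_B) = (-17.74 − (-78.897))/(-1.077 − (-78.897))
f_A = 61.157 / 77.819 = 0.7859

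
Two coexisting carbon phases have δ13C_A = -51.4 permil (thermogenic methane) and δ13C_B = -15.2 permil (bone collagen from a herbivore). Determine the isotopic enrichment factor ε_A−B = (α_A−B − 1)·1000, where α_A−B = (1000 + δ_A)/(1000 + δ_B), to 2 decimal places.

-36.76 permil

α_A−B = (1000 + -51.4) / (1000 + -15.2) = 948.6 / 984.8 = 0.963241
ε_A−B = (0.963241 − 1) × 1000 = -36.759 permil
(The approximation ε ≈ δ_A − δ_B would give -36.2 permil.)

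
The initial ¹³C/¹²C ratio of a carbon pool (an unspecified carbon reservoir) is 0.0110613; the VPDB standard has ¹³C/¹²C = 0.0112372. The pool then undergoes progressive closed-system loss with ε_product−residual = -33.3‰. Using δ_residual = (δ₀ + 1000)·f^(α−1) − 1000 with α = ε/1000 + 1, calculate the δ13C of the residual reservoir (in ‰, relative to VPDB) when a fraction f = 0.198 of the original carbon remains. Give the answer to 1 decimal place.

38.9‰

δ₀ = (0.0110613/0.0112372 − 1)×1000 = (0.984347 − 1)×1000 = -15.653‰
α − 1 = ε/1000 = -0.0333
f^(α−1) = 0.198^(-0.0333) = 1.055410
δ_res = (-15.653 + 1000) × 1.055410 − 1000 = 1038.889 − 1000 = 38.89‰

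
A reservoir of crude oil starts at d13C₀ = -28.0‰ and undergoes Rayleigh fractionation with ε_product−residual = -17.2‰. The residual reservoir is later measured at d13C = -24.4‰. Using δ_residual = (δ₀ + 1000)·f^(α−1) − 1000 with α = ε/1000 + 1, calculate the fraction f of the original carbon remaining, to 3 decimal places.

0.807

α − 1 = ε/1000 = -0.0172
(δ_res + 1000)/(δ₀ + 1000) = (-24.4 + 1000)/(-28.0 + 1000) = 975.6/972.0 = 1.003704
f = 1.003704^(1/-0.0172) = exp(ln(1.003704)/-0.0172) = exp(0.00370/-0.0172)
f = exp(-0.2149) = 0.8066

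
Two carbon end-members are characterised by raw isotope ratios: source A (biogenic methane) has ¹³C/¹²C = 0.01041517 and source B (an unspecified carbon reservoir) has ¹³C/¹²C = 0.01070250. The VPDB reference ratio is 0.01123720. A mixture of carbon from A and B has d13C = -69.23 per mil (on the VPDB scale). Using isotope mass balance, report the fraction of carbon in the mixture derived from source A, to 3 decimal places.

0.847

δ_A = (0.01041517/0.01123720 − 1)×1000 = (0.926847 − 1)×1000 = -73.153 per mil
δ_B = (0.01070250/0.01123720 − 1)×1000 = (0.952417 − 1)×1000 = -47.583 per mil
f_A = (δ_mix − δ_B)/(δ_A − δ_B) = (-69.23 − (-47.583))/(-73.153 − (-47.583))
f_A = -21.647 / -25.570 = 0.8466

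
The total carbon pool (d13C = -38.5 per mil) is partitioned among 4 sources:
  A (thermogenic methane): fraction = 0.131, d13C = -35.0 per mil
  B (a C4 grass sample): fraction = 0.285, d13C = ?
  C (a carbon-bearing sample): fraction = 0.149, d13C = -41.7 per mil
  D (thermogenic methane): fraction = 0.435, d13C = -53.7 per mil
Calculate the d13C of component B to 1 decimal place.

-15.2 per mil

Isotope mass balance: δ_bulk = Σ fᵢ·δᵢ.
-38.5 = 0.131×(-35.0) + 0.285×δ_B + 0.149×(-41.7) + 0.435×(-53.7)
0.285·δ_B = -38.5 − (-34.158) = -4.342
δ_B = -4.342 / 0.285 = -15.24 per mil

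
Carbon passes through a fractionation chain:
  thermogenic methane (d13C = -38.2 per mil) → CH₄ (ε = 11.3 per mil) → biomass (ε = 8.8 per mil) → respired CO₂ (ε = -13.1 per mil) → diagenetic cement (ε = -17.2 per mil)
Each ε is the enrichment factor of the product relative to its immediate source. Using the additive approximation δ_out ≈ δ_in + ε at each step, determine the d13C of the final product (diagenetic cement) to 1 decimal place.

-48.4 per mil

step 1: δ ≈ -38.2 + (11.3) = -26.9 per mil
step 2: δ ≈ -26.9 + (8.8) = -18.1 per mil
step 3: δ ≈ -18.1 + (-13.1) = -31.2 per mil
step 4: δ ≈ -31.2 + (-17.2) = -48.4 per mil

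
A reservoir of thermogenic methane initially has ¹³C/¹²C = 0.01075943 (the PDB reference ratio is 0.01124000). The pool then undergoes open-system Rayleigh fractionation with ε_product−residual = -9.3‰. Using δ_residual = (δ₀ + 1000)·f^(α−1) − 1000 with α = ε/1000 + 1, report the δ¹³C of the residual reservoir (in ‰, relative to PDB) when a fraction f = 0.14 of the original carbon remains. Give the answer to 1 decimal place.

δ₀ = (0.01075943/0.01124000 − 1)×1000 = (0.957245 − 1)×1000 = -42.755‰
α − 1 = ε/1000 = -0.0093
f^(α−1) = 0.14^(-0.0093) = 1.018453
δ_res = (-42.755 + 1000) × 1.018453 − 1000 = 974.909 − 1000 = -25.09‰

-25.1‰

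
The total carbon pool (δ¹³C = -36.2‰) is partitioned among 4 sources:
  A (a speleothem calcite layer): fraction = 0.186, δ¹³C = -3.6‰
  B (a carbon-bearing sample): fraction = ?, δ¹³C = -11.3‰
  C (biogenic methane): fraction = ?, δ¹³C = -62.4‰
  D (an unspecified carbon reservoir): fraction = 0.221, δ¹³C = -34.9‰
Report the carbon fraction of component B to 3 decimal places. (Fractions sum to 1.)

Let f_B and f_C be the unknown fractions; fractions sum to 1 so f_B + f_C = 0.593.
Mass balance: Σ fᵢ·δᵢ = δ_bulk ⇒ f_B·(-11.3) + f_C·(-62.4) = -36.2 − (-8.383) = -27.818
Substitute f_C = 0.593 − f_B:
f_B·(-11.3 − -62.4) = -27.818 − 0.593×(-62.4) = 9.186
f_B = 9.186 / 51.1 = 0.1798

0.180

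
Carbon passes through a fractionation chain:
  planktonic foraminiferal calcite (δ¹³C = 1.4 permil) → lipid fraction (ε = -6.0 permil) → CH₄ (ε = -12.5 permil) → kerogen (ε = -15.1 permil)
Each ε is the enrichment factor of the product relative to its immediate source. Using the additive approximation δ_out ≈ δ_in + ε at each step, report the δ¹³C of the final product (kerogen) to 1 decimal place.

-32.2 permil

step 1: δ ≈ 1.4 + (-6.0) = -4.6 permil
step 2: δ ≈ -4.6 + (-12.5) = -17.1 permil
step 3: δ ≈ -17.1 + (-15.1) = -32.2 permil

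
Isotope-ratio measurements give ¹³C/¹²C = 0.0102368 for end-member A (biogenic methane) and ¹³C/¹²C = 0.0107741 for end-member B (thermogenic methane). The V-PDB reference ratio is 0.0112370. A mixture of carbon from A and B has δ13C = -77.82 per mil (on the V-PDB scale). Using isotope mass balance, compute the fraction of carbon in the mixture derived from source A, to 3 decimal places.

δ_A = (0.0102368/0.0112370 − 1)×1000 = (0.910990 − 1)×1000 = -89.010 per mil
δ_B = (0.0107741/0.0112370 − 1)×1000 = (0.958806 − 1)×1000 = -41.194 per mil
f_A = (δ_mix − δ_B)/(δ_A − δ_B) = (-77.82 − (-41.194))/(-89.010 − (-41.194))
f_A = -36.626 / -47.815 = 0.7660

0.766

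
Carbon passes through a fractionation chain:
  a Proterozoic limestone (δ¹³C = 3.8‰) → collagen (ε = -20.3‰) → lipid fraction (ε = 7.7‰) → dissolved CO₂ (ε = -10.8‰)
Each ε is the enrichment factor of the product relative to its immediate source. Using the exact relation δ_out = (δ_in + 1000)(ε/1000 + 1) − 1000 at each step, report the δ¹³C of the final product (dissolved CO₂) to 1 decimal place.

-19.7‰

step 1: δ = (3.80 + 1000)·(-20.3/1000 + 1) − 1000 = -16.58‰
step 2: δ = (-16.58 + 1000)·(7.7/1000 + 1) − 1000 = -9.00‰
step 3: δ = (-9.00 + 1000)·(-10.8/1000 + 1) − 1000 = -19.71‰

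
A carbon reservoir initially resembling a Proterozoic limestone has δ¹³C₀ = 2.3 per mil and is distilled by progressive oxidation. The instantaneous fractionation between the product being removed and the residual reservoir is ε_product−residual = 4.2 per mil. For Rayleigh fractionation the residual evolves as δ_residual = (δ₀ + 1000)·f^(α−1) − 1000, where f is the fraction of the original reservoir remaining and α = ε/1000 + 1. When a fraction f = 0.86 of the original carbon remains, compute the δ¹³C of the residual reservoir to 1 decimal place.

1.7 per mil

Rayleigh residual: δ_res = (δ₀ + 1000)·f^(α−1) − 1000
α = ε/1000 + 1 = 1.00420, so α − 1 = 0.00420
f^(α−1) = 0.86^(0.00420) = 0.999367
δ_res = (2.3 + 1000) × 0.999367 − 1000 = 1001.665 − 1000 = 1.67 per mil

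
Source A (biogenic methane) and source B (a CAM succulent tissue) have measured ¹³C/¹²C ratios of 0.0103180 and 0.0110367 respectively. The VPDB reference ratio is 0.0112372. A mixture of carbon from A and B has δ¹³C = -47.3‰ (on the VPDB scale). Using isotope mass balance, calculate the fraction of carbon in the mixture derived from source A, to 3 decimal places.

0.461

δ_A = (0.0103180/0.0112372 − 1)×1000 = (0.918200 − 1)×1000 = -81.800‰
δ_B = (0.0110367/0.0112372 − 1)×1000 = (0.982157 − 1)×1000 = -17.843‰
f_A = (δ_mix − δ_B)/(δ_A − δ_B) = (-47.3 − (-17.843))/(-81.800 − (-17.843))
f_A = -29.457 / -63.957 = 0.4606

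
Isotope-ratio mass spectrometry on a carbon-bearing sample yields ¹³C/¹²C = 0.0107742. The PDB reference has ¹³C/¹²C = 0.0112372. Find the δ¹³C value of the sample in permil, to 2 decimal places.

δ¹³C = (R_sample / R_standard − 1) × 1000
R_sample / R_standard = 0.0107742 / 0.0112372 = 0.958798
δ¹³C = (0.958798 − 1) × 1000 = -41.202 permil

-41.20 permil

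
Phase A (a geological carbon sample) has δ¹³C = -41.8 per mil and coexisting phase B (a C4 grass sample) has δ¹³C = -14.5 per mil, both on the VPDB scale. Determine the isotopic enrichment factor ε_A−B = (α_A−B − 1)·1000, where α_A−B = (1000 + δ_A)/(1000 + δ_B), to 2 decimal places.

α_A−B = (1000 + -41.8) / (1000 + -14.5) = 958.2 / 985.5 = 0.972298
ε_A−B = (0.972298 − 1) × 1000 = -27.702 per mil
(The approximation ε ≈ δ_A − δ_B would give -27.3 per mil.)

-27.70 per mil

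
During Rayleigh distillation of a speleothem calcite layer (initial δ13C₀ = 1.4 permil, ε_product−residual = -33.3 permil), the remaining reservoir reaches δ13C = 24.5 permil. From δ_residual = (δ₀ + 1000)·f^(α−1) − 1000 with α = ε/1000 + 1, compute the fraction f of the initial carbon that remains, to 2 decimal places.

0.50

α − 1 = ε/1000 = -0.0333
(δ_res + 1000)/(δ₀ + 1000) = (24.5 + 1000)/(1.4 + 1000) = 1024.5/1001.4 = 1.023068
f = 1.023068^(1/-0.0333) = exp(ln(1.023068)/-0.0333) = exp(0.02281/-0.0333)
f = exp(-0.6849) = 0.5042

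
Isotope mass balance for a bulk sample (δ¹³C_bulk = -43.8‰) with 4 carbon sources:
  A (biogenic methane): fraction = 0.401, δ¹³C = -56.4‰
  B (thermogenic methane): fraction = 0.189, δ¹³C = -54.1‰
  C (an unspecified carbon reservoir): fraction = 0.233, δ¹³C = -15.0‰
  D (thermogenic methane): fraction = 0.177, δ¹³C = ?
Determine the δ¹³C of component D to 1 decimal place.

-42.2‰

Isotope mass balance: δ_bulk = Σ fᵢ·δᵢ.
-43.8 = 0.401×(-56.4) + 0.189×(-54.1) + 0.233×(-15.0) + 0.177×δ_D
0.177·δ_D = -43.8 − (-36.336) = -7.464
δ_D = -7.464 / 0.177 = -42.17‰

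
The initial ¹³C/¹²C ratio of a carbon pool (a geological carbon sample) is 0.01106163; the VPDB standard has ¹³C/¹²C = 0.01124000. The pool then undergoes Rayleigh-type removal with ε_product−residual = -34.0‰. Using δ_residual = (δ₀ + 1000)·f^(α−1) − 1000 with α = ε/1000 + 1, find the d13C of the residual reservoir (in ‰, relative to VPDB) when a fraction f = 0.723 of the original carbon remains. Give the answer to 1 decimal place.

δ₀ = (0.01106163/0.01124000 − 1)×1000 = (0.984131 − 1)×1000 = -15.869‰
α − 1 = ε/1000 = -0.0340
f^(α−1) = 0.723^(-0.0340) = 1.011089
δ_res = (-15.869 + 1000) × 1.011089 − 1000 = 995.044 − 1000 = -4.96‰

-5.0‰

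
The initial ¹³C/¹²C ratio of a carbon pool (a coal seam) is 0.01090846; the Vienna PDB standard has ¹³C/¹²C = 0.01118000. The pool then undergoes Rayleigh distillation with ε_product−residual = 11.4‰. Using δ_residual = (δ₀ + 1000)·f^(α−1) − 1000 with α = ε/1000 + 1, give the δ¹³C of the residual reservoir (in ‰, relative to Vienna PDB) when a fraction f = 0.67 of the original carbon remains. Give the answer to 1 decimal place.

-28.7‰

δ₀ = (0.01090846/0.01118000 − 1)×1000 = (0.975712 − 1)×1000 = -24.288‰
α − 1 = ε/1000 = 0.0114
f^(α−1) = 0.67^(0.0114) = 0.995445
δ_res = (-24.288 + 1000) × 0.995445 − 1000 = 971.268 − 1000 = -28.73‰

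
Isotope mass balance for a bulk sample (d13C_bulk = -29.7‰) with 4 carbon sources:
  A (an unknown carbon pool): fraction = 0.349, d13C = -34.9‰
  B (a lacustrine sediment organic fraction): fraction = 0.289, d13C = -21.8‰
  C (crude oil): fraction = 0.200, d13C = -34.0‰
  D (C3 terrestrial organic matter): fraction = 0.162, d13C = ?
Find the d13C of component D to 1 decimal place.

Isotope mass balance: δ_bulk = Σ fᵢ·δᵢ.
-29.7 = 0.349×(-34.9) + 0.289×(-21.8) + 0.200×(-34.0) + 0.162×δ_D
0.162·δ_D = -29.7 − (-25.280) = -4.420
δ_D = -4.420 / 0.162 = -27.28‰

-27.3‰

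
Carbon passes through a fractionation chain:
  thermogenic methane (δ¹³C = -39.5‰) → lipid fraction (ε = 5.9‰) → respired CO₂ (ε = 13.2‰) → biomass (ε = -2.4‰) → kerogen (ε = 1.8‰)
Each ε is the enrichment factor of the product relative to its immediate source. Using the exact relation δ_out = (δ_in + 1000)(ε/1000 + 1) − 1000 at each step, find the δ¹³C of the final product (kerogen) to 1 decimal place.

-21.7‰

step 1: δ = (-39.50 + 1000)·(5.9/1000 + 1) − 1000 = -33.83‰
step 2: δ = (-33.83 + 1000)·(13.2/1000 + 1) − 1000 = -21.08‰
step 3: δ = (-21.08 + 1000)·(-2.4/1000 + 1) − 1000 = -23.43‰
step 4: δ = (-23.43 + 1000)·(1.8/1000 + 1) − 1000 = -21.67‰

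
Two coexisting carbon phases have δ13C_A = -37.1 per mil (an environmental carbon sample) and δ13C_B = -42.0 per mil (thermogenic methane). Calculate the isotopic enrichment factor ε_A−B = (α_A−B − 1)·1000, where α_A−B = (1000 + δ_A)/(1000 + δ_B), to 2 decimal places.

α_A−B = (1000 + -37.1) / (1000 + -42.0) = 962.9 / 958.0 = 1.005115
ε_A−B = (1.005115 − 1) × 1000 = 5.115 per mil
(The approximation ε ≈ δ_A − δ_B would give 4.9 per mil.)

5.11 per mil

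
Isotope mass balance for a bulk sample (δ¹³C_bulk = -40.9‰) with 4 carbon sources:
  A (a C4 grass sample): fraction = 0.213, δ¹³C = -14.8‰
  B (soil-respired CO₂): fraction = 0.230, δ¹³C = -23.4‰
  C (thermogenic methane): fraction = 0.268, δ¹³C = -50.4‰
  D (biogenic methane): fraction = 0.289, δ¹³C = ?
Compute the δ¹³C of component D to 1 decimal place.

-65.3‰

Isotope mass balance: δ_bulk = Σ fᵢ·δᵢ.
-40.9 = 0.213×(-14.8) + 0.230×(-23.4) + 0.268×(-50.4) + 0.289×δ_D
0.289·δ_D = -40.9 − (-22.042) = -18.858
δ_D = -18.858 / 0.289 = -65.25‰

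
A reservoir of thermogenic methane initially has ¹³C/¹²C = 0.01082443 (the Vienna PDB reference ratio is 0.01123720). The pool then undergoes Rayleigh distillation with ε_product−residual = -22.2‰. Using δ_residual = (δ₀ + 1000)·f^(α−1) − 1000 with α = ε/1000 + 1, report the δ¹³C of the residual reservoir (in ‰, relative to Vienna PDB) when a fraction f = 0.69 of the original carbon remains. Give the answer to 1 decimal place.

-28.8‰

δ₀ = (0.01082443/0.01123720 − 1)×1000 = (0.963268 − 1)×1000 = -36.732‰
α − 1 = ε/1000 = -0.0222
f^(α−1) = 0.69^(-0.0222) = 1.008272
δ_res = (-36.732 + 1000) × 1.008272 − 1000 = 971.235 − 1000 = -28.76‰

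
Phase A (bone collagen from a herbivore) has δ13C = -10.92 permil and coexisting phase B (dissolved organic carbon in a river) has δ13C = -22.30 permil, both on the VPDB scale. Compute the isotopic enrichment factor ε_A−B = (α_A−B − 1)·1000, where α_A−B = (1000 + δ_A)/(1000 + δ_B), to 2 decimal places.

α_A−B = (1000 + -10.92) / (1000 + -22.30) = 989.08 / 977.70 = 1.011640
ε_A−B = (1.011640 − 1) × 1000 = 11.640 permil
(The approximation ε ≈ δ_A − δ_B would give 11.38 permil.)

11.64 permil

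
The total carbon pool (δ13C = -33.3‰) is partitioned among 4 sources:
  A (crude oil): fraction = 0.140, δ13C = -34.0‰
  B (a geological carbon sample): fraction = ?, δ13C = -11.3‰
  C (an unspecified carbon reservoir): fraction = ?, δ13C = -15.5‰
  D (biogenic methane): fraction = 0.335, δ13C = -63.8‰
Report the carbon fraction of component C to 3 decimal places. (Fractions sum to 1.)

0.294

Let f_C and f_B be the unknown fractions; fractions sum to 1 so f_C + f_B = 0.525.
Mass balance: Σ fᵢ·δᵢ = δ_bulk ⇒ f_C·(-15.5) + f_B·(-11.3) = -33.3 − (-26.133) = -7.167
Substitute f_B = 0.525 − f_C:
f_C·(-15.5 − -11.3) = -7.167 − 0.525×(-11.3) = -1.234
f_C = -1.234 / -4.2 = 0.2939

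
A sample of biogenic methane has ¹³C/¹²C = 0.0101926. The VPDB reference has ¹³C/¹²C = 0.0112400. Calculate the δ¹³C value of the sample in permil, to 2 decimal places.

δ¹³C = (R_sample / R_standard − 1) × 1000
R_sample / R_standard = 0.0101926 / 0.0112400 = 0.906815
δ¹³C = (0.906815 − 1) × 1000 = -93.185 permil

-93.19 permil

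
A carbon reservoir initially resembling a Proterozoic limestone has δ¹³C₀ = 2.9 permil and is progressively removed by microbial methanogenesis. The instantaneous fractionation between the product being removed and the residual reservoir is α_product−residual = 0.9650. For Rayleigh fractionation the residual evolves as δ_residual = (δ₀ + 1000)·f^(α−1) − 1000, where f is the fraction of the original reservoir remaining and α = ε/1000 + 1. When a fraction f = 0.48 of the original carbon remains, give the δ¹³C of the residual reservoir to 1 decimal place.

Rayleigh residual: δ_res = (δ₀ + 1000)·f^(α−1) − 1000
α − 1 = -0.03500
f^(α−1) = 0.48^(-0.03500) = 1.026022
δ_res = (2.9 + 1000) × 1.026022 − 1000 = 1028.997 − 1000 = 29.00 permil

29.0 permil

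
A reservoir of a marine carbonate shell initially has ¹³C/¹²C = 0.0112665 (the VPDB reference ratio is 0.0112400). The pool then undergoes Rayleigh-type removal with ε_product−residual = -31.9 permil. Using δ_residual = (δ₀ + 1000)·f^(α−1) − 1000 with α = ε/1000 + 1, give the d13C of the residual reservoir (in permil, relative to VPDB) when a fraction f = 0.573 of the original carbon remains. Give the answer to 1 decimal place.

20.3 permil

δ₀ = (0.0112665/0.0112400 − 1)×1000 = (1.002358 − 1)×1000 = 2.358 permil
α − 1 = ε/1000 = -0.0319
f^(α−1) = 0.573^(-0.0319) = 1.017923
δ_res = (2.358 + 1000) × 1.017923 − 1000 = 1020.323 − 1000 = 20.32 permil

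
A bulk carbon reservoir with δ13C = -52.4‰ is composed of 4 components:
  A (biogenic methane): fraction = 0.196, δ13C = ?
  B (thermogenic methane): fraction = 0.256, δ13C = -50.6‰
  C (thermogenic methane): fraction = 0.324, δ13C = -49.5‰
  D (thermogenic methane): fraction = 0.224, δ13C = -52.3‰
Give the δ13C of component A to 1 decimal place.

-59.7‰

Isotope mass balance: δ_bulk = Σ fᵢ·δᵢ.
-52.4 = 0.196×δ_A + 0.256×(-50.6) + 0.324×(-49.5) + 0.224×(-52.3)
0.196·δ_A = -52.4 − (-40.707) = -11.693
δ_A = -11.693 / 0.196 = -59.66‰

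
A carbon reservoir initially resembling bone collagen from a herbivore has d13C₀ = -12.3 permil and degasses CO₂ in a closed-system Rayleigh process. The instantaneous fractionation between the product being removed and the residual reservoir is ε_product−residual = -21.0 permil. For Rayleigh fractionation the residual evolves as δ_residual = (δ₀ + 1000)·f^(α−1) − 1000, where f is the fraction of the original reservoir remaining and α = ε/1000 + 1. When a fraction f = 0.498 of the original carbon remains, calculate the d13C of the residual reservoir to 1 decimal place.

2.3 permil

Rayleigh residual: δ_res = (δ₀ + 1000)·f^(α−1) − 1000
α = ε/1000 + 1 = 0.97900, so α − 1 = -0.02100
f^(α−1) = 0.498^(-0.02100) = 1.014748
δ_res = (-12.3 + 1000) × 1.014748 − 1000 = 1002.267 − 1000 = 2.27 permil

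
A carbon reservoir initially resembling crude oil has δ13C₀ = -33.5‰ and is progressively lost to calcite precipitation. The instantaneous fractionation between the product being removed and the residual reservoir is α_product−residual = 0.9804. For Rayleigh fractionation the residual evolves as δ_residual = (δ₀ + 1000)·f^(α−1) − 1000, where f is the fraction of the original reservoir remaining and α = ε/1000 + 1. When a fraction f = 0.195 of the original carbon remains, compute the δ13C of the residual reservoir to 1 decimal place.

-2.0‰

Rayleigh residual: δ_res = (δ₀ + 1000)·f^(α−1) − 1000
α − 1 = -0.01960
f^(α−1) = 0.195^(-0.01960) = 1.032560
δ_res = (-33.5 + 1000) × 1.032560 − 1000 = 997.969 − 1000 = -2.03‰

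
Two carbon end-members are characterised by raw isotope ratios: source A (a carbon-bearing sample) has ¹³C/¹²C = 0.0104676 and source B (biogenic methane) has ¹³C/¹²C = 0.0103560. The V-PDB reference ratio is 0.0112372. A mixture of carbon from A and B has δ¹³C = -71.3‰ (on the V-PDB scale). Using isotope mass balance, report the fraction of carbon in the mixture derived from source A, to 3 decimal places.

0.717

δ_A = (0.0104676/0.0112372 − 1)×1000 = (0.931513 − 1)×1000 = -68.487‰
δ_B = (0.0103560/0.0112372 − 1)×1000 = (0.921582 − 1)×1000 = -78.418‰
f_A = (δ_mix − δ_B)/(δ_A − δ_B) = (-71.3 − (-78.418))/(-68.487 − (-78.418))
f_A = 7.118 / 9.931 = 0.7167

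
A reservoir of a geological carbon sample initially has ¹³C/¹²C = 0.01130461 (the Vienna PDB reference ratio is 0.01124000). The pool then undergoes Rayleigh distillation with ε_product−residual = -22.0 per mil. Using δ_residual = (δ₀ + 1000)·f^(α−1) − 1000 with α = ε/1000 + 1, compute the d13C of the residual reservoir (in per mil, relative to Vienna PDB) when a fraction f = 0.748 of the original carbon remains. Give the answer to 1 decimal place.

δ₀ = (0.01130461/0.01124000 − 1)×1000 = (1.005748 − 1)×1000 = 5.748 per mil
α − 1 = ε/1000 = -0.0220
f^(α−1) = 0.748^(-0.0220) = 1.006408
δ_res = (5.748 + 1000) × 1.006408 − 1000 = 1012.193 − 1000 = 12.19 per mil

12.2 per mil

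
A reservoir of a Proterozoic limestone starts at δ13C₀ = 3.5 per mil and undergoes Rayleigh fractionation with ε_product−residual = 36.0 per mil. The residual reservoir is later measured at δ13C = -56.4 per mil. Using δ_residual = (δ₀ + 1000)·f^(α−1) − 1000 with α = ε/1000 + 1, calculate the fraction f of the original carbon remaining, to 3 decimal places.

α − 1 = ε/1000 = 0.0360
(δ_res + 1000)/(δ₀ + 1000) = (-56.4 + 1000)/(3.5 + 1000) = 943.6/1003.5 = 0.940309
f = 0.940309^(1/0.0360) = exp(ln(0.940309)/0.0360) = exp(-0.06155/0.0360)
f = exp(-1.7096) = 0.1809

0.181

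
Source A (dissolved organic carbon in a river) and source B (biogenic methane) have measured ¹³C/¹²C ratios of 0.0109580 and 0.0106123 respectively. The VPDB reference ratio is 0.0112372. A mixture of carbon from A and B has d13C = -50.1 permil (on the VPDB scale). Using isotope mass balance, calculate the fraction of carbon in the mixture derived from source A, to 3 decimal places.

δ_A = (0.0109580/0.0112372 − 1)×1000 = (0.975154 − 1)×1000 = -24.846 permil
δ_B = (0.0106123/0.0112372 − 1)×1000 = (0.944390 − 1)×1000 = -55.610 permil
f_A = (δ_mix − δ_B)/(δ_A − δ_B) = (-50.1 − (-55.610))/(-24.846 − (-55.610))
f_A = 5.510 / 30.764 = 0.1791

0.179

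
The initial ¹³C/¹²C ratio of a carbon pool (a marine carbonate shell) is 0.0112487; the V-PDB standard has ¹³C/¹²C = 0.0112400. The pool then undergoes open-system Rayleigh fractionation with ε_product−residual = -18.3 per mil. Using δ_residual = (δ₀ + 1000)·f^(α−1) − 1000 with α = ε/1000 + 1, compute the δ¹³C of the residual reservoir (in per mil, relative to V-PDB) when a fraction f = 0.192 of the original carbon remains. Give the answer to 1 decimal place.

31.5 per mil

δ₀ = (0.0112487/0.0112400 − 1)×1000 = (1.000774 − 1)×1000 = 0.774 per mil
α − 1 = ε/1000 = -0.0183
f^(α−1) = 0.192^(-0.0183) = 1.030660
δ_res = (0.774 + 1000) × 1.030660 − 1000 = 1031.458 − 1000 = 31.46 per mil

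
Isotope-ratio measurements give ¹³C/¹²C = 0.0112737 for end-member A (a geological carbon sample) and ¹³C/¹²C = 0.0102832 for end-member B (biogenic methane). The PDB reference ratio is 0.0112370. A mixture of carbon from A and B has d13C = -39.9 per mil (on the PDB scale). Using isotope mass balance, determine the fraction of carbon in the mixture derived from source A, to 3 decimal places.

δ_A = (0.0112737/0.0112370 − 1)×1000 = (1.003266 − 1)×1000 = 3.266 per mil
δ_B = (0.0102832/0.0112370 − 1)×1000 = (0.915120 − 1)×1000 = -84.880 per mil
f_A = (δ_mix − δ_B)/(δ_A − δ_B) = (-39.9 − (-84.880))/(3.266 − (-84.880))
f_A = 44.980 / 88.146 = 0.5103

0.510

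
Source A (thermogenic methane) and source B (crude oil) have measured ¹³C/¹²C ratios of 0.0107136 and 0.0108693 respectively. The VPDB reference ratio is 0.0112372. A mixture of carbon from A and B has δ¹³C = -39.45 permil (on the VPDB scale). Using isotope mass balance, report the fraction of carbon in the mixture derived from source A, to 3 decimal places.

δ_A = (0.0107136/0.0112372 − 1)×1000 = (0.953405 − 1)×1000 = -46.595 permil
δ_B = (0.0108693/0.0112372 − 1)×1000 = (0.967261 − 1)×1000 = -32.739 permil
f_A = (δ_mix − δ_B)/(δ_A − δ_B) = (-39.45 − (-32.739))/(-46.595 − (-32.739))
f_A = -6.711 / -13.856 = 0.4843

0.484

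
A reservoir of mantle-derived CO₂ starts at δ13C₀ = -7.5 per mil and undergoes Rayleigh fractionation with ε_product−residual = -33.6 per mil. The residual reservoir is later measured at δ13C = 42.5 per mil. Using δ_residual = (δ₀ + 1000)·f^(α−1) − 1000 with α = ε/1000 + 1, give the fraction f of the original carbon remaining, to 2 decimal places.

0.23

α − 1 = ε/1000 = -0.0336
(δ_res + 1000)/(δ₀ + 1000) = (42.5 + 1000)/(-7.5 + 1000) = 1042.5/992.5 = 1.050378
f = 1.050378^(1/-0.0336) = exp(ln(1.050378)/-0.0336) = exp(0.04915/-0.0336)
f = exp(-1.4628) = 0.2316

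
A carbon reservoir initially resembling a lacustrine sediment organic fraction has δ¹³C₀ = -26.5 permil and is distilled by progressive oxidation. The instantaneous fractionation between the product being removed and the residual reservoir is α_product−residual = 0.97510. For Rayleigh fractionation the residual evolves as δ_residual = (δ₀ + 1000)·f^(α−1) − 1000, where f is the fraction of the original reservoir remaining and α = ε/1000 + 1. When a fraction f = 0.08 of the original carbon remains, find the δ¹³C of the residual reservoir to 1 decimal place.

Rayleigh residual: δ_res = (δ₀ + 1000)·f^(α−1) − 1000
α − 1 = -0.02490
f^(α−1) = 0.08^(-0.02490) = 1.064910
δ_res = (-26.5 + 1000) × 1.064910 − 1000 = 1036.690 − 1000 = 36.69 permil

36.7 permil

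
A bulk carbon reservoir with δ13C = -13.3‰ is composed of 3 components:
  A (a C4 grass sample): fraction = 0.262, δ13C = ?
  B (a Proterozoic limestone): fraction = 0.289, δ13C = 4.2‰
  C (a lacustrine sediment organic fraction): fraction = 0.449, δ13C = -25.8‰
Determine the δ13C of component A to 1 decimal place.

Isotope mass balance: δ_bulk = Σ fᵢ·δᵢ.
-13.3 = 0.262×δ_A + 0.289×(4.2) + 0.449×(-25.8)
0.262·δ_A = -13.3 − (-10.370) = -2.930
δ_A = -2.930 / 0.262 = -11.18‰

-11.2‰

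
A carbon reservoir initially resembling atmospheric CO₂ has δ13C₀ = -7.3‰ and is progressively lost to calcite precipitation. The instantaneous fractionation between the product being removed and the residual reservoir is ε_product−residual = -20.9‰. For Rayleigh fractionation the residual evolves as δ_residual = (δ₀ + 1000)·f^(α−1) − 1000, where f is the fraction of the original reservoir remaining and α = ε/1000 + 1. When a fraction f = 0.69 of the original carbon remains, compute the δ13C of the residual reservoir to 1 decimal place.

Rayleigh residual: δ_res = (δ₀ + 1000)·f^(α−1) − 1000
α = ε/1000 + 1 = 0.97910, so α − 1 = -0.02090
f^(α−1) = 0.69^(-0.02090) = 1.007785
δ_res = (-7.3 + 1000) × 1.007785 − 1000 = 1000.429 − 1000 = 0.43‰

0.4‰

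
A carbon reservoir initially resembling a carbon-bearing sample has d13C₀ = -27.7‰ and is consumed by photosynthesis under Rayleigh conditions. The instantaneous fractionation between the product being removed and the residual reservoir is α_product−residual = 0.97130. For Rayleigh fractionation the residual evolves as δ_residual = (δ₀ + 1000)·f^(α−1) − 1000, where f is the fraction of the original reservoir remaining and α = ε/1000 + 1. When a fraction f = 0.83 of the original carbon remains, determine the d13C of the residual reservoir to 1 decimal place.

Rayleigh residual: δ_res = (δ₀ + 1000)·f^(α−1) − 1000
α − 1 = -0.02870
f^(α−1) = 0.83^(-0.02870) = 1.005362
δ_res = (-27.7 + 1000) × 1.005362 − 1000 = 977.513 − 1000 = -22.49‰

-22.5‰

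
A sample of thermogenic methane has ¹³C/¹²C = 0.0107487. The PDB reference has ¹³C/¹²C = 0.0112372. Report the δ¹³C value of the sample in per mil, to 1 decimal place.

-43.5 per mil

δ¹³C = (R_sample / R_standard − 1) × 1000
R_sample / R_standard = 0.0107487 / 0.0112372 = 0.956528
δ¹³C = (0.956528 − 1) × 1000 = -43.47 per mil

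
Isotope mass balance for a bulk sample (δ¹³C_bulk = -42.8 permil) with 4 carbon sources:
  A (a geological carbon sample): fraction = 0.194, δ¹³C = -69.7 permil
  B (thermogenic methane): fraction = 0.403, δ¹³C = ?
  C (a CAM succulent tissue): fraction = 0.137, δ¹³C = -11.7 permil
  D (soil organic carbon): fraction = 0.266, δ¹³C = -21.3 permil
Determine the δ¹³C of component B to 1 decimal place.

-54.6 permil

Isotope mass balance: δ_bulk = Σ fᵢ·δᵢ.
-42.8 = 0.194×(-69.7) + 0.403×δ_B + 0.137×(-11.7) + 0.266×(-21.3)
0.403·δ_B = -42.8 − (-20.791) = -22.009
δ_B = -22.009 / 0.403 = -54.61 permil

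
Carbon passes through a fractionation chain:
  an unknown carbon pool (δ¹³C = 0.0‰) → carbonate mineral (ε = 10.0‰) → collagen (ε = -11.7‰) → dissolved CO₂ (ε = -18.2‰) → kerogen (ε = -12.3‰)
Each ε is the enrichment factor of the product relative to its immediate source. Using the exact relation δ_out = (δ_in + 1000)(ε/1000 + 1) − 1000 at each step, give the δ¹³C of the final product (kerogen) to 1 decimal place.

-32.0‰

step 1: δ = (-0.00 + 1000)·(10.0/1000 + 1) − 1000 = 10.00‰
step 2: δ = (10.00 + 1000)·(-11.7/1000 + 1) − 1000 = -1.82‰
step 3: δ = (-1.82 + 1000)·(-18.2/1000 + 1) − 1000 = -19.98‰
step 4: δ = (-19.98 + 1000)·(-12.3/1000 + 1) − 1000 = -32.04‰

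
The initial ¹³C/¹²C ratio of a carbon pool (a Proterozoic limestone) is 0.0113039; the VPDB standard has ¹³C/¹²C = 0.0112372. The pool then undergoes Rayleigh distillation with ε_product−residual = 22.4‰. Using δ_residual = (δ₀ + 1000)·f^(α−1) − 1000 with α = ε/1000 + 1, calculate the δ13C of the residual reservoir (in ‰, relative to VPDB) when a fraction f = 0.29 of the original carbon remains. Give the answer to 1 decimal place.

δ₀ = (0.0113039/0.0112372 − 1)×1000 = (1.005936 − 1)×1000 = 5.936‰
α − 1 = ε/1000 = 0.0224
f^(α−1) = 0.29^(0.0224) = 0.972653
δ_res = (5.936 + 1000) × 0.972653 − 1000 = 978.426 − 1000 = -21.57‰

-21.6‰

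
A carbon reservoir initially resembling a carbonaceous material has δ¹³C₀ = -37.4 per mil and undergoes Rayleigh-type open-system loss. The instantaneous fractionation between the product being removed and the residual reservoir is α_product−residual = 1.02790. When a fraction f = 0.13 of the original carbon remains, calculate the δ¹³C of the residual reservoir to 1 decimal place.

Rayleigh residual: δ_res = (δ₀ + 1000)·f^(α−1) − 1000
α − 1 = 0.02790
f^(α−1) = 0.13^(0.02790) = 0.944668
δ_res = (-37.4 + 1000) × 0.944668 − 1000 = 909.337 − 1000 = -90.66 per mil

-90.7 per mil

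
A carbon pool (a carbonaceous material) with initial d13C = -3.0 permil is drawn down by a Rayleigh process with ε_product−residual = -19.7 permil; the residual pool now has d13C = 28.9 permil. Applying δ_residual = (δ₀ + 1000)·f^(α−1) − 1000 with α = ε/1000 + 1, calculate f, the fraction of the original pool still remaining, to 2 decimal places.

0.20

α − 1 = ε/1000 = -0.0197
(δ_res + 1000)/(δ₀ + 1000) = (28.9 + 1000)/(-3.0 + 1000) = 1028.9/997.0 = 1.031996
f = 1.031996^(1/-0.0197) = exp(ln(1.031996)/-0.0197) = exp(0.03149/-0.0197)
f = exp(-1.5987) = 0.2022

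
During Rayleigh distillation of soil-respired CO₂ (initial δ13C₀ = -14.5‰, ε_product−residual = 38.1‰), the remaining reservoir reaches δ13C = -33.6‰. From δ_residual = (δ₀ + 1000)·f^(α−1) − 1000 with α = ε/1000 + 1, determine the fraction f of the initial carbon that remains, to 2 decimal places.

α − 1 = ε/1000 = 0.0381
(δ_res + 1000)/(δ₀ + 1000) = (-33.6 + 1000)/(-14.5 + 1000) = 966.4/985.5 = 0.980619
f = 0.980619^(1/0.0381) = exp(ln(0.980619)/0.0381) = exp(-0.01957/0.0381)
f = exp(-0.5137) = 0.5983

0.60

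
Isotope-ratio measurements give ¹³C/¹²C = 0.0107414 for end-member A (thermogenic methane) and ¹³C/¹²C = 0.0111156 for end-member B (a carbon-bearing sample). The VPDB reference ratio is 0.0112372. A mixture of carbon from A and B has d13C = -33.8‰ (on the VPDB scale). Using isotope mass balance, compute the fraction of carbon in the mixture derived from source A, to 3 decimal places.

0.690

δ_A = (0.0107414/0.0112372 − 1)×1000 = (0.955879 − 1)×1000 = -44.121‰
δ_B = (0.0111156/0.0112372 − 1)×1000 = (0.989179 − 1)×1000 = -10.821‰
f_A = (δ_mix − δ_B)/(δ_A − δ_B) = (-33.8 − (-10.821))/(-44.121 − (-10.821))
f_A = -22.979 / -33.300 = 0.6901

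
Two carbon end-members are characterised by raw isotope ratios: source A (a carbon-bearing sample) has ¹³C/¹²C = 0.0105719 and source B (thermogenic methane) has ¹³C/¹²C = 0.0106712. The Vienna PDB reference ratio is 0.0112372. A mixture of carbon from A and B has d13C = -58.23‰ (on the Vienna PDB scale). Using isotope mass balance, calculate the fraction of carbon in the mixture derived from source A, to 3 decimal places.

δ_A = (0.0105719/0.0112372 − 1)×1000 = (0.940795 − 1)×1000 = -59.205‰
δ_B = (0.0106712/0.0112372 − 1)×1000 = (0.949632 − 1)×1000 = -50.368‰
f_A = (δ_mix − δ_B)/(δ_A − δ_B) = (-58.23 − (-50.368))/(-59.205 − (-50.368))
f_A = -7.862 / -8.837 = 0.8896

0.890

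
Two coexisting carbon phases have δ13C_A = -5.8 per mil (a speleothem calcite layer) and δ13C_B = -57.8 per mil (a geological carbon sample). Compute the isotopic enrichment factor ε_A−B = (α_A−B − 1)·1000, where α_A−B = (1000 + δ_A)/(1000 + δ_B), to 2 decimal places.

55.19 per mil

α_A−B = (1000 + -5.8) / (1000 + -57.8) = 994.2 / 942.2 = 1.055190
ε_A−B = (1.055190 − 1) × 1000 = 55.190 per mil
(The approximation ε ≈ δ_A − δ_B would give 52.0 per mil.)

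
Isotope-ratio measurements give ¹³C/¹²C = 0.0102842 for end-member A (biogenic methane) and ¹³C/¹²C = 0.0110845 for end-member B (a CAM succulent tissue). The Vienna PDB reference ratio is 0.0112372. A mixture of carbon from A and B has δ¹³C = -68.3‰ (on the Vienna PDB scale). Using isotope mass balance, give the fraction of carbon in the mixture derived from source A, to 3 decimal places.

δ_A = (0.0102842/0.0112372 − 1)×1000 = (0.915192 − 1)×1000 = -84.808‰
δ_B = (0.0110845/0.0112372 − 1)×1000 = (0.986411 − 1)×1000 = -13.589‰
f_A = (δ_mix − δ_B)/(δ_A − δ_B) = (-68.3 − (-13.589))/(-84.808 − (-13.589))
f_A = -54.711 / -71.219 = 0.7682

0.768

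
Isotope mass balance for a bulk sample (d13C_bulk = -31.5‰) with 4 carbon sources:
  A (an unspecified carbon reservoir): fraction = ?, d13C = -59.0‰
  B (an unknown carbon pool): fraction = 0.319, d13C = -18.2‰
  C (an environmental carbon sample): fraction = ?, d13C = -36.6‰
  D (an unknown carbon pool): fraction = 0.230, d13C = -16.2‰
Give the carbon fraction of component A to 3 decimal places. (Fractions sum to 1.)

Let f_A and f_C be the unknown fractions; fractions sum to 1 so f_A + f_C = 0.451.
Mass balance: Σ fᵢ·δᵢ = δ_bulk ⇒ f_A·(-59.0) + f_C·(-36.6) = -31.5 − (-9.532) = -21.968
Substitute f_C = 0.451 − f_A:
f_A·(-59.0 − -36.6) = -21.968 − 0.451×(-36.6) = -5.462
f_A = -5.462 / -22.4 = 0.2438

0.244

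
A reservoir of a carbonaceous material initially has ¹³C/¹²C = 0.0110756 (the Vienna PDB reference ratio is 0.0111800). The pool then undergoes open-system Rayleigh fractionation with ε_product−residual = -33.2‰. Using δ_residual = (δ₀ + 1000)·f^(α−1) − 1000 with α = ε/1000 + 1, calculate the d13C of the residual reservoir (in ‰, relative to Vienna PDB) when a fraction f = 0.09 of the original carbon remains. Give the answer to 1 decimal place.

73.1‰

δ₀ = (0.0110756/0.0111800 − 1)×1000 = (0.990662 − 1)×1000 = -9.338‰
α − 1 = ε/1000 = -0.0332
f^(α−1) = 0.09^(-0.0332) = 1.083226
δ_res = (-9.338 + 1000) × 1.083226 − 1000 = 1073.111 − 1000 = 73.11‰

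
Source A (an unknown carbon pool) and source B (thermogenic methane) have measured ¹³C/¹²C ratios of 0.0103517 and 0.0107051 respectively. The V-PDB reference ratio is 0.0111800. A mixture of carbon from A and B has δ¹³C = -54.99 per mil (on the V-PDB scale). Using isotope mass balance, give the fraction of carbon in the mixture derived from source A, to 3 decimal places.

0.396

δ_A = (0.0103517/0.0111800 − 1)×1000 = (0.925912 − 1)×1000 = -74.088 per mil
δ_B = (0.0107051/0.0111800 − 1)×1000 = (0.957522 − 1)×1000 = -42.478 per mil
f_A = (δ_mix − δ_B)/(δ_A − δ_B) = (-54.99 − (-42.478))/(-74.088 − (-42.478))
f_A = -12.512 / -31.610 = 0.3958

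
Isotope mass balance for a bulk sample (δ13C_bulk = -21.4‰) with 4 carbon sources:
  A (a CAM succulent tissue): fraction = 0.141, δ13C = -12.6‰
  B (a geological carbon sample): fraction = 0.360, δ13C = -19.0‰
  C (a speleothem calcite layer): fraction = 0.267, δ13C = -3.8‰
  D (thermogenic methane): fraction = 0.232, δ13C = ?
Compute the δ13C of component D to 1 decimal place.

-50.7‰

Isotope mass balance: δ_bulk = Σ fᵢ·δᵢ.
-21.4 = 0.141×(-12.6) + 0.360×(-19.0) + 0.267×(-3.8) + 0.232×δ_D
0.232·δ_D = -21.4 − (-9.631) = -11.769
δ_D = -11.769 / 0.232 = -50.73‰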